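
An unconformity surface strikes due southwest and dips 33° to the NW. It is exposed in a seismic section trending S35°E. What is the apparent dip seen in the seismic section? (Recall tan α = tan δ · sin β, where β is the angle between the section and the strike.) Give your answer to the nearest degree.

33°

Angle between strike (due southwest) and section (S35°E): β = 80°.
tan(apparent dip) = tan 33° · sin 80° = 0.6395
apparent dip = arctan 0.6395 = 32.60°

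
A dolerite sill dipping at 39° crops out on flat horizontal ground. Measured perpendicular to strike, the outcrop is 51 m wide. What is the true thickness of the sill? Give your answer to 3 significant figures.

32.1 m

True thickness t = w · sin(dip) = 51 × sin 39°
t = 51 × 0.6293 = 32.095 m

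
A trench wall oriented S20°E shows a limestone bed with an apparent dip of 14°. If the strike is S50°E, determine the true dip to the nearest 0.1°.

26.5°

The section is 30° from the strike.
tan δ = tan α / sin β = tan 14° / sin 30° = 0.2493 / 0.5000 = 0.4987
δ = arctan(0.4987) = 26.50°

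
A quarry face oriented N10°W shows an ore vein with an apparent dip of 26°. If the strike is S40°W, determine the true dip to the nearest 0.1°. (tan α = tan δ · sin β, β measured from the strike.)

32.5°

The section is 50° from the strike.
tan δ = tan α / sin β = tan 26° / sin 50° = 0.4877 / 0.7660 = 0.6367
true dip = arctan 0.6367 = 32.48°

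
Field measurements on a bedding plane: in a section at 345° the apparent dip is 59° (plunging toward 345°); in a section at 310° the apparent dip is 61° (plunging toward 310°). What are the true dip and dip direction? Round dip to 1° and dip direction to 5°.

true dip 61°, dip direction 320°

Represent each trace as a vector plunging at its apparent dip toward its trend (east-north-up frame): v₁ = (-0.133, 0.497, -0.857), v₂ = (-0.371, 0.312, -0.875).
Cross product v₁ × v₂ gives the pole to the plane: n ∝ (-0.168, 0.202, 0.143).
Dip δ = arctan(|n_h|/n_z) = arctan(0.263/0.143) = 61.4°.
Dip direction = atan2(-0.168, 0.202) = 320° (azimuth of n's horizontal projection).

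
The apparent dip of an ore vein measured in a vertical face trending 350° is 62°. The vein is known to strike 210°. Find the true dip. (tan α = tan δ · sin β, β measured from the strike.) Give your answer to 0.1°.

71.1°

β = acute angle between strike 210° and section 350° = 40°.
tan(true dip) = tan 62° / sin 40° = 2.9259
true dip = arctan 2.9259 = 71.13°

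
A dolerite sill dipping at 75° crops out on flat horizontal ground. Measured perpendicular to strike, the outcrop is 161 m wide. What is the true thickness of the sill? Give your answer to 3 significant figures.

True thickness t = w · sin(dip) = 161 × sin 75°
t = 161 × 0.9659 = 155.514 m

156 m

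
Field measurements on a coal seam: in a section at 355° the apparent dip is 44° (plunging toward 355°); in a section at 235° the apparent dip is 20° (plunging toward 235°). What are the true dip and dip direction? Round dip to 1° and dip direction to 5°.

The two traces are lines in the plane: v₁ = (sin 355°·cos 44°, cos 355°·cos 44°, −sin 44°), v₂ = (sin 235°·cos 20°, cos 235°·cos 20°, −sin 20°).
n = v₁ × v₂ = (-0.620, 0.513, 0.585) (taken with n_z > 0).
True dip = arccos(n_z / |n|) = arccos(0.5884) = 54.0°.
Dip direction = azimuth of (n_x, n_y) = atan2(-0.620, 0.513) = 310°.

true dip 54°, dip direction 310°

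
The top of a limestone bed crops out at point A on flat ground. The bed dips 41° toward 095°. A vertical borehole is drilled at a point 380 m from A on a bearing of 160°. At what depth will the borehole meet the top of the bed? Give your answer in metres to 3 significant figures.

140 m

The hole lies 65° from the dip direction, so the down-dip offset is 380 × cos 65° = 160.59 m.
Depth = down-dip offset × tan(dip) = 160.59 × tan 41° = 160.59 × 0.8693
Depth = 139.60 m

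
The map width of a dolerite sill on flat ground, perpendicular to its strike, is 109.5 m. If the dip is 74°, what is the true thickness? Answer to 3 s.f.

105 m

True thickness t = w · sin(dip) = 109.5 × sin 74°
t = 109.5 × 0.9613 = 105.258 m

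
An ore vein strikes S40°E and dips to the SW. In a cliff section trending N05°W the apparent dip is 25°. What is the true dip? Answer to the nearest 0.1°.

39.1°

β = acute angle between strike S40°E and section N05°W = 35°.
tan δ = tan α / sin β = tan 25° / sin 35° = 0.4663 / 0.5736 = 0.8130
true dip = arctan 0.8130 = 39.11°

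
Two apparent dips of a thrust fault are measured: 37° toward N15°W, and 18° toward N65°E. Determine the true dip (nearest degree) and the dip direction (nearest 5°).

The two traces are lines in the plane: v₁ = (sin 345°·cos 37°, cos 345°·cos 37°, −sin 37°), v₂ = (sin 65°·cos 18°, cos 65°·cos 18°, −sin 18°).
The plane normal is n = v₁ × v₂ ∝ (-0.004, 0.583, 0.748).
True dip = arccos(n_z / |n|) = arccos(0.7889) = 37.9°.
The horizontal component of n points toward azimuth atan2(n_x, n_y) = 360°, the dip direction.

true dip 38°, dip direction 000°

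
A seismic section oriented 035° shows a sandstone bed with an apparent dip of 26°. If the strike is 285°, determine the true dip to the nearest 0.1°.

β = acute angle between strike 285° and section 035° = 70°.
tan(true dip) = tan 26° / sin 70° = 0.5190
δ = arctan(0.5190) = 27.43°

27.4°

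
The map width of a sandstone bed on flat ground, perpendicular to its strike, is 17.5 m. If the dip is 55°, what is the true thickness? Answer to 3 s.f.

14.3 m

True thickness t = w · sin(dip) = 17.5 × sin 55°
t = 17.5 × 0.8192 = 14.335 m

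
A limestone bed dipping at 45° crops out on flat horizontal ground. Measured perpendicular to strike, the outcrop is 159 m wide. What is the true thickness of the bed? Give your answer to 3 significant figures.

112 m

True thickness t = w · sin(dip) = 159 × sin 45°
t = 159 × 0.7071 = 112.430 m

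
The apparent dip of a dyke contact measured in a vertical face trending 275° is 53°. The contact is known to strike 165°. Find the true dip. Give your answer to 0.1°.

β = acute angle between strike 165° and section 275° = 70°.
tan(true dip) = tan 53° / sin 70° = 1.4122
δ = arctan(1.4122) = 54.70°

54.7°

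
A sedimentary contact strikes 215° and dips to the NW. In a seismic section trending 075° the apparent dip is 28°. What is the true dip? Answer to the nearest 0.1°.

β = acute angle between strike 215° and section 075° = 40°.
tan(true dip) = tan 28° / sin 40° = 0.8272
δ = arctan(0.8272) = 39.60°

39.6°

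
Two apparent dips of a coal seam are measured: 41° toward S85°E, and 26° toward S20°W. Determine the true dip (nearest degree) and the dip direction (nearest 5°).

true dip 49°, dip direction 135°

Each apparent-dip line lies in the plane. As unit vectors (x east, y north, z up), v₁ plunges 41°→S85°E and v₂ plunges 26°→S20°W.
n = v₁ × v₂ = (0.525, -0.531, 0.655) (taken with n_z > 0).
Dip δ = arctan(|n_h|/n_z) = arctan(0.747/0.655) = 48.7°.
Dip direction = atan2(0.525, -0.531) = 135° (azimuth of n's horizontal projection).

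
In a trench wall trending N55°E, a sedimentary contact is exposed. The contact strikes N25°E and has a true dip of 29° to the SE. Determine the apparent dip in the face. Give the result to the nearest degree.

15°

The strike is N25°E and the section trends N55°E; the acute angle between them is β = 30°.
tan(apparent dip) = tan 29° · sin 30° = 0.2772
apparent dip = arctan 0.2772 = 15.49°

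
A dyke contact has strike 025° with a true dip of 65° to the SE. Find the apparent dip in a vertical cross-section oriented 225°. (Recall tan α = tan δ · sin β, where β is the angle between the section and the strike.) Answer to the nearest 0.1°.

36.3°

Angle between strike (025°) and section (225°): β = 20°.
tan(apparent dip) = tan 65° · sin 20° = 0.7335
α = arctan(0.7335) = 36.26°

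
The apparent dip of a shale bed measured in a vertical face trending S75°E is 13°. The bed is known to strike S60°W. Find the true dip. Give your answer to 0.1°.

18.1°

The section is 45° from the strike.
tan δ = tan α / sin β = tan 13° / sin 45° = 0.2309 / 0.7071 = 0.3265
δ = arctan(0.3265) = 18.08°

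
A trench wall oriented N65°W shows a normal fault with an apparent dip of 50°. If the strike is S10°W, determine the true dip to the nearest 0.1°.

51.0°

The section is 75° from the strike.
tan(true dip) = tan 50° / sin 75° = 1.2338
δ = arctan(1.2338) = 50.97°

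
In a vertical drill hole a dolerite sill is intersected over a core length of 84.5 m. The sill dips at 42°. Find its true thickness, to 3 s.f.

62.8 m

True thickness t = h · cos(dip) = 84.5 × cos 42°
t = 84.5 × 0.7431 = 62.796 m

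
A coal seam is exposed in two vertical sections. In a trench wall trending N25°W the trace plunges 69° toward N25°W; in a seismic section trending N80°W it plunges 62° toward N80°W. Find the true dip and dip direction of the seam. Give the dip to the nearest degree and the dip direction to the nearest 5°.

true dip 69°, dip direction 325°

The two traces are lines in the plane: v₁ = (sin 335°·cos 69°, cos 335°·cos 69°, −sin 69°), v₂ = (sin 280°·cos 62°, cos 280°·cos 62°, −sin 62°).
n = v₁ × v₂ = (-0.211, 0.298, 0.138) (taken with n_z > 0).
True dip = arccos(n_z / |n|) = arccos(0.3534) = 69.3°.
The horizontal component of n points toward azimuth atan2(n_x, n_y) = 325°, the dip direction.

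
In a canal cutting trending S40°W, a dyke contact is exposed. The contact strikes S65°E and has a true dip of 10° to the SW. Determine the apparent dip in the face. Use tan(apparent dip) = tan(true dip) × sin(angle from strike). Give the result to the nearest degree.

Angle between strike (S65°E) and section (S40°W): β = 75°.
tan(apparent dip) = tan 10° · sin 75° = 0.1703
α = arctan(0.1703) = 9.67°

10°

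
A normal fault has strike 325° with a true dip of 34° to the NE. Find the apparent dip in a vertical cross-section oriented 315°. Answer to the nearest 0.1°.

6.7°

The strike is 325° and the section trends 315°; the acute angle between them is β = 10°.
tan(apparent dip) = tan 34° · sin 10° = 0.1171
apparent dip = arctan 0.1171 = 6.68°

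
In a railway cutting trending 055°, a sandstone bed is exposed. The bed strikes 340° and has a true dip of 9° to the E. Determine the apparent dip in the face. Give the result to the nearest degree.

Angle between strike (340°) and section (055°): β = 75°.
tan α = tan 9° × sin 75° = 0.1584 × 0.9659 = 0.1530
α = arctan(0.1530) = 8.70°

9°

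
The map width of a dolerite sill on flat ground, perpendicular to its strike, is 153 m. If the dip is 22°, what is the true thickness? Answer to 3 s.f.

True thickness t = w · sin(dip) = 153 × sin 22°
t = 153 × 0.3746 = 57.315 m

57.3 m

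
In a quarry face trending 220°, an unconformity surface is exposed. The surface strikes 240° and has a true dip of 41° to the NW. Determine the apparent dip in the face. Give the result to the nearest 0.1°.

Angle between strike (240°) and section (220°): β = 20°.
tan α = tan 41° × sin 20° = 0.8693 × 0.3420 = 0.2973
α = arctan(0.2973) = 16.56°

16.6°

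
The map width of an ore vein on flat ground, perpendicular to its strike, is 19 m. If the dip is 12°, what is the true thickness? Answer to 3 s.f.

True thickness t = w · sin(dip) = 19 × sin 12°
t = 19 × 0.2079 = 3.950 m

3.95 m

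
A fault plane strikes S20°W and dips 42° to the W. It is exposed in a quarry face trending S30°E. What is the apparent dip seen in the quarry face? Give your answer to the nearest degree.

The section lies 50° from the strike.
tan(apparent dip) = tan 42° · sin 50° = 0.6897
α = arctan(0.6897) = 34.60°

35°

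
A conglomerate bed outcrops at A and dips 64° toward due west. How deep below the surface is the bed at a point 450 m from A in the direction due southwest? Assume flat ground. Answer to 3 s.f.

The hole lies 45° from the dip direction, so the down-dip offset is 450 × cos 45° = 318.20 m.
Depth = down-dip offset × tan(dip) = 318.20 × tan 64° = 318.20 × 2.0503
Depth = 652.40 m

652 m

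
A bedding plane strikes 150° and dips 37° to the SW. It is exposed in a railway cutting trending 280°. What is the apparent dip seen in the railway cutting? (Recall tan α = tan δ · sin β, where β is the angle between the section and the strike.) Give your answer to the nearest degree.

The strike is 150° and the section trends 280°; the acute angle between them is β = 50°.
tan α = tan 37° × sin 50° = 0.7536 × 0.7660 = 0.5773
apparent dip = arctan 0.5773 = 30.00°

30°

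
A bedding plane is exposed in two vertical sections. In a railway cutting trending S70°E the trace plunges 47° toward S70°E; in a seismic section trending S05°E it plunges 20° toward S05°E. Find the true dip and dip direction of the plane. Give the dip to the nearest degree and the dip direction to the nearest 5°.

true dip 47°, dip direction 105°

The two traces are lines in the plane: v₁ = (sin 110°·cos 47°, cos 110°·cos 47°, −sin 47°), v₂ = (sin 175°·cos 20°, cos 175°·cos 20°, −sin 20°).
The plane normal is n = v₁ × v₂ ∝ (0.605, -0.159, 0.581).
tan δ = √(n_x²+n_y²)/n_z = 0.625/0.581, so δ = 47.1°.
Dip direction = atan2(0.605, -0.159) = 105° (azimuth of n's horizontal projection).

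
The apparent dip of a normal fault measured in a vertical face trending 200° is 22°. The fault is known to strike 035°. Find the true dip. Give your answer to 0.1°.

57.4°

The section is 15° from the strike.
tan δ = tan α / sin β = tan 22° / sin 15° = 0.4040 / 0.2588 = 1.5610
true dip = arctan 1.5610 = 57.36°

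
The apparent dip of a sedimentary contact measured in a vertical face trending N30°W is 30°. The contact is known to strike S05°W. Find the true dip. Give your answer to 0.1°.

The section is 35° from the strike.
tan δ = tan α / sin β = tan 30° / sin 35° = 0.5774 / 0.5736 = 1.0066
true dip = arctan 1.0066 = 45.19°

45.2°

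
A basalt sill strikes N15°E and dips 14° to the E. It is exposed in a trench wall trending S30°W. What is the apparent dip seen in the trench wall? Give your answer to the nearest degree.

The strike is N15°E and the section trends S30°W; the acute angle between them is β = 15°.
tan α = tan 14° × sin 15° = 0.2493 × 0.2588 = 0.0645
apparent dip = arctan 0.0645 = 3.69°

4°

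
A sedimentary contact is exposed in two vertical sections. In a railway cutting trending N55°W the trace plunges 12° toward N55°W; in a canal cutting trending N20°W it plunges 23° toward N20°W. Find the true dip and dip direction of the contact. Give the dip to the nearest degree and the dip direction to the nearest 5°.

Each apparent-dip line lies in the plane. As unit vectors (x east, y north, z up), v₁ plunges 12°→N55°W and v₂ plunges 23°→N20°W.
n = v₁ × v₂ = (0.039, 0.248, 0.516) (taken with n_z > 0).
tan δ = √(n_x²+n_y²)/n_z = 0.251/0.516, so δ = 25.9°.
The horizontal component of n points toward azimuth atan2(n_x, n_y) = 9°, the dip direction.

true dip 26°, dip direction 010°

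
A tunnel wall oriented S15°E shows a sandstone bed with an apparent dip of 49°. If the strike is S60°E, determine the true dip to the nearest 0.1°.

β = acute angle between strike S60°E and section S15°E = 45°.
tan(true dip) = tan 49° / sin 45° = 1.6269
true dip = arctan 1.6269 = 58.42°

58.4°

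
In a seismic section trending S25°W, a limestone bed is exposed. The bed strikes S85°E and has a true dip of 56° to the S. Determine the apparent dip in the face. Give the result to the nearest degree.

Angle between strike (S85°E) and section (S25°W): β = 70°.
tan(apparent dip) = tan 56° · sin 70° = 1.3932
α = arctan(1.3932) = 54.33°

54°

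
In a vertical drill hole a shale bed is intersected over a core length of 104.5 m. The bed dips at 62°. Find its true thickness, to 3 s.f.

49.1 m

True thickness t = h · cos(dip) = 104.5 × cos 62°
t = 104.5 × 0.4695 = 49.060 m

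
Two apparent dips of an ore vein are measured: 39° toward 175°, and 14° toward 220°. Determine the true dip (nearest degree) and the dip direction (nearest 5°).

Represent each trace as a vector plunging at its apparent dip toward its trend (east-north-up frame): v₁ = (0.068, -0.774, -0.629), v₂ = (-0.624, -0.743, -0.242).
n = v₁ × v₂ = (0.280, -0.409, 0.533) (taken with n_z > 0).
Dip δ = arctan(|n_h|/n_z) = arctan(0.496/0.533) = 42.9°.
Dip direction = azimuth of (n_x, n_y) = atan2(0.280, -0.409) = 146°.

true dip 43°, dip direction 145°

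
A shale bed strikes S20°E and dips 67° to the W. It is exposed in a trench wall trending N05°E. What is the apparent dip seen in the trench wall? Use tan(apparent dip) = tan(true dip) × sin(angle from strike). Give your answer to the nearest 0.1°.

44.9°

The section lies 25° from the strike.
tan α = tan 67° × sin 25° = 2.3559 × 0.4226 = 0.9956
apparent dip = arctan 0.9956 = 44.87°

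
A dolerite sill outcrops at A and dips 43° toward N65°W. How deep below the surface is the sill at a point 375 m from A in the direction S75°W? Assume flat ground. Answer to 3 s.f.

The hole lies 40° from the dip direction, so the down-dip offset is 375 × cos 40° = 287.27 m.
Depth = down-dip offset × tan(dip) = 287.27 × tan 43° = 287.27 × 0.9325
Depth = 267.88 m

268 m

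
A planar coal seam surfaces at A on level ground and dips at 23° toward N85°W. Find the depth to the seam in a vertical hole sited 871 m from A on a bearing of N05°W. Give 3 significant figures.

The hole lies 80° from the dip direction, so the down-dip offset is 871 × cos 80° = 151.25 m.
Depth = down-dip offset × tan(dip) = 151.25 × tan 23° = 151.25 × 0.4245
Depth = 64.20 m

64.2 m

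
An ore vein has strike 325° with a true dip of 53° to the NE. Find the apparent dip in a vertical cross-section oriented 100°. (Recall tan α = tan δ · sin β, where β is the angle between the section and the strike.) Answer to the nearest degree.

43°

Angle between strike (325°) and section (100°): β = 45°.
tan α = tan 53° × sin 45° = 1.3270 × 0.7071 = 0.9384
α = arctan(0.9384) = 43.18°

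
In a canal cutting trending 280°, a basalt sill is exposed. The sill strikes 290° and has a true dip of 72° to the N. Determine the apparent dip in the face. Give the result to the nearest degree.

28°

Angle between strike (290°) and section (280°): β = 10°.
tan α = tan 72° × sin 10° = 3.0777 × 0.1736 = 0.5344
α = arctan(0.5344) = 28.12°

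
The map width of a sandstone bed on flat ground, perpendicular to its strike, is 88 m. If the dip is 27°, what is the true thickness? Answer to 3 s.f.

True thickness t = w · sin(dip) = 88 × sin 27°
t = 88 × 0.4540 = 39.951 m

40.0 m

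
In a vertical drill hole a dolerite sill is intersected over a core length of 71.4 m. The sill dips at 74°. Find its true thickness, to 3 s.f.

True thickness t = h · cos(dip) = 71.4 × cos 74°
t = 71.4 × 0.2756 = 19.681 m

19.7 m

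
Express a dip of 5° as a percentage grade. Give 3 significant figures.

grade % = 100 × tan 5° = 100 × 0.0875

8.75%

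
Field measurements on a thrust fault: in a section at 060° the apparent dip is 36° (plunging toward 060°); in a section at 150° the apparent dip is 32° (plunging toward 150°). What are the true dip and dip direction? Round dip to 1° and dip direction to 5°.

Represent each trace as a vector plunging at its apparent dip toward its trend (east-north-up frame): v₁ = (0.701, 0.405, -0.588), v₂ = (0.424, -0.734, -0.530).
Cross product v₁ × v₂ gives the pole to the plane: n ∝ (0.646, -0.122, 0.686).
Dip δ = arctan(|n_h|/n_z) = arctan(0.657/0.686) = 43.8°.
Dip direction = atan2(0.646, -0.122) = 101° (azimuth of n's horizontal projection).

true dip 44°, dip direction 100°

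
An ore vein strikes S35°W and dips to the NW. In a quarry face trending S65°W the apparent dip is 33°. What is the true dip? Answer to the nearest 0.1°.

52.4°

β = acute angle between strike S35°W and section S65°W = 30°.
tan δ = tan α / sin β = tan 33° / sin 30° = 0.6494 / 0.5000 = 1.2988
true dip = arctan 1.2988 = 52.41°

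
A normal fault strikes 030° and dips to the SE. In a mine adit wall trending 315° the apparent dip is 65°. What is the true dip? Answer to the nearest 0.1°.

The section is 75° from the strike.
tan(true dip) = tan 65° / sin 75° = 2.2202
δ = arctan(2.2202) = 65.75°

65.8°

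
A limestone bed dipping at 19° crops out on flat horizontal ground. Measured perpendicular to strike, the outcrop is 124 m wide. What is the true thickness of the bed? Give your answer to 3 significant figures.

40.4 m

True thickness t = w · sin(dip) = 124 × sin 19°
t = 124 × 0.3256 = 40.370 m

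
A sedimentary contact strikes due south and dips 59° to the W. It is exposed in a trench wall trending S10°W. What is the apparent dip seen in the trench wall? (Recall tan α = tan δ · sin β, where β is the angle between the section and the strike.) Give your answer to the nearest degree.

The section lies 10° from the strike.
tan(apparent dip) = tan 59° · sin 10° = 0.2890
apparent dip = arctan 0.2890 = 16.12°

16°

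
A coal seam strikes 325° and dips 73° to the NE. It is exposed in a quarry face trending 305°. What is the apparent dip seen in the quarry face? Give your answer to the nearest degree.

48°

Angle between strike (325°) and section (305°): β = 20°.
tan α = tan 73° × sin 20° = 3.2709 × 0.3420 = 1.1187
α = arctan(1.1187) = 48.21°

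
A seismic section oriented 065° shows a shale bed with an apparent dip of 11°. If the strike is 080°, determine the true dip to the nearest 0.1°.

β = acute angle between strike 080° and section 065° = 15°.
tan(true dip) = tan 11° / sin 15° = 0.7510
δ = arctan(0.7510) = 36.91°

36.9°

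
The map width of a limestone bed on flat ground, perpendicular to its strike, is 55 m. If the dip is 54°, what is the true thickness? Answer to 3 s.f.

True thickness t = w · sin(dip) = 55 × sin 54°
t = 55 × 0.8090 = 44.496 m

44.5 m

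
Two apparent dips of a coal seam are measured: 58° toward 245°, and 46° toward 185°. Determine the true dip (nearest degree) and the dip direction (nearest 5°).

true dip 58°, dip direction 235°

Represent each trace as a vector plunging at its apparent dip toward its trend (east-north-up frame): v₁ = (-0.480, -0.224, -0.848), v₂ = (-0.061, -0.692, -0.719).
n = v₁ × v₂ = (-0.426, -0.294, 0.319) (taken with n_z > 0).
True dip = arccos(n_z / |n|) = arccos(0.5245) = 58.4°.
Dip direction = atan2(-0.426, -0.294) = 235° (azimuth of n's horizontal projection).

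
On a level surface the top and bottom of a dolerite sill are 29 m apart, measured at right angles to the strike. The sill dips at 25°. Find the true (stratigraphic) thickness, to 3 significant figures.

True thickness t = w · sin(dip) = 29 × sin 25°
t = 29 × 0.4226 = 12.256 m

12.3 m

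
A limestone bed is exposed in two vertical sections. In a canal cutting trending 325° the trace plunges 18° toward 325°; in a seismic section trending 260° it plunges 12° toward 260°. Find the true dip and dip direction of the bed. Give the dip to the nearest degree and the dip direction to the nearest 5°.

true dip 19°, dip direction 310°

Represent each trace as a vector plunging at its apparent dip toward its trend (east-north-up frame): v₁ = (-0.546, 0.779, -0.309), v₂ = (-0.963, -0.170, -0.208).
Cross product v₁ × v₂ gives the pole to the plane: n ∝ (-0.214, 0.184, 0.843).
tan δ = √(n_x²+n_y²)/n_z = 0.283/0.843, so δ = 18.5°.
Dip direction = azimuth of (n_x, n_y) = atan2(-0.214, 0.184) = 311°.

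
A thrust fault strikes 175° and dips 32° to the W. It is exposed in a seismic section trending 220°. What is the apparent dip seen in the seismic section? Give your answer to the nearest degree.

24°

The section lies 45° from the strike.
tan α = tan 32° × sin 45° = 0.6249 × 0.7071 = 0.4418
α = arctan(0.4418) = 23.84°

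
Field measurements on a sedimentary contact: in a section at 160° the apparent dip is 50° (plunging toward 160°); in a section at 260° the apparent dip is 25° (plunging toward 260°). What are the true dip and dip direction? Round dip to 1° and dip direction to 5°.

true dip 54°, dip direction 190°

The two traces are lines in the plane: v₁ = (sin 160°·cos 50°, cos 160°·cos 50°, −sin 50°), v₂ = (sin 260°·cos 25°, cos 260°·cos 25°, −sin 25°).
n = v₁ × v₂ = (-0.135, -0.777, 0.574) (taken with n_z > 0).
tan δ = √(n_x²+n_y²)/n_z = 0.788/0.574, so δ = 54.0°.
Dip direction = atan2(-0.135, -0.777) = 190° (azimuth of n's horizontal projection).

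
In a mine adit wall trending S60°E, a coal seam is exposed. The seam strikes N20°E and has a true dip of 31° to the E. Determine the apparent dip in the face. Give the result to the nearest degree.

31°

Angle between strike (N20°E) and section (S60°E): β = 80°.
tan α = tan 31° × sin 80° = 0.6009 × 0.9848 = 0.5917
apparent dip = arctan 0.5917 = 30.61°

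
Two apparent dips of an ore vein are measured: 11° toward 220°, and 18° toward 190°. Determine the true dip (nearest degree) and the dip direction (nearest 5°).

The two traces are lines in the plane: v₁ = (sin 220°·cos 11°, cos 220°·cos 11°, −sin 11°), v₂ = (sin 190°·cos 18°, cos 190°·cos 18°, −sin 18°).
n = v₁ × v₂ = (0.054, -0.163, 0.467) (taken with n_z > 0).
tan δ = √(n_x²+n_y²)/n_z = 0.172/0.467, so δ = 20.2°.
Dip direction = azimuth of (n_x, n_y) = atan2(0.054, -0.163) = 162°.

true dip 20°, dip direction 160°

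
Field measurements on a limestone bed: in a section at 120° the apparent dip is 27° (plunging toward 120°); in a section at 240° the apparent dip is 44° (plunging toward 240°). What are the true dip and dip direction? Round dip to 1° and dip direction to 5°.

true dip 56°, dip direction 190°

Each apparent-dip line lies in the plane. As unit vectors (x east, y north, z up), v₁ plunges 27°→120° and v₂ plunges 44°→240°.
Cross product v₁ × v₂ gives the pole to the plane: n ∝ (-0.146, -0.819, 0.555).
Dip δ = arctan(|n_h|/n_z) = arctan(0.832/0.555) = 56.3°.
Dip direction = azimuth of (n_x, n_y) = atan2(-0.146, -0.819) = 190°.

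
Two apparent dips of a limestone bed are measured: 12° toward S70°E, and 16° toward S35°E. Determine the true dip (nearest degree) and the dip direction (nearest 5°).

Each apparent-dip line lies in the plane. As unit vectors (x east, y north, z up), v₁ plunges 12°→S70°E and v₂ plunges 16°→S35°E.
Cross product v₁ × v₂ gives the pole to the plane: n ∝ (0.072, -0.139, 0.539).
True dip = arccos(n_z / |n|) = arccos(0.9606) = 16.1°.
Dip direction = atan2(0.072, -0.139) = 153° (azimuth of n's horizontal projection).

true dip 16°, dip direction 155°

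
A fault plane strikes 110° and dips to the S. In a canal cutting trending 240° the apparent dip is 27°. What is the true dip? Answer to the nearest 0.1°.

β = acute angle between strike 110° and section 240° = 50°.
tan δ = tan α / sin β = tan 27° / sin 50° = 0.5095 / 0.7660 = 0.6651
δ = arctan(0.6651) = 33.63°

33.6°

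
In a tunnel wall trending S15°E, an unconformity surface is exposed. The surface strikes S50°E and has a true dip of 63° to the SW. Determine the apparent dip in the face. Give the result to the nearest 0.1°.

48.4°

The strike is S50°E and the section trends S15°E; the acute angle between them is β = 35°.
tan α = tan 63° × sin 35° = 1.9626 × 0.5736 = 1.1257
α = arctan(1.1257) = 48.38°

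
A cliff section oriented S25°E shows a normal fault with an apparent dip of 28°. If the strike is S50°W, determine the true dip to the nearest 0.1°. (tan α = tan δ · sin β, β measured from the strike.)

β = acute angle between strike S50°W and section S25°E = 75°.
tan(true dip) = tan 28° / sin 75° = 0.5505
true dip = arctan 0.5505 = 28.83°

28.8°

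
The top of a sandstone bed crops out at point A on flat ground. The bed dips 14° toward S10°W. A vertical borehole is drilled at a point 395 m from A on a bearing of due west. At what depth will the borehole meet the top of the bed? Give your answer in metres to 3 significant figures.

The hole lies 80° from the dip direction, so the down-dip offset is 395 × cos 80° = 68.59 m.
Depth = down-dip offset × tan(dip) = 68.59 × tan 14° = 68.59 × 0.2493
Depth = 17.10 m

17.1 m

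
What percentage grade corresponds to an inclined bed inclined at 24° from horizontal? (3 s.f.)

grade % = 100 × tan 24° = 100 × 0.4452

44.5%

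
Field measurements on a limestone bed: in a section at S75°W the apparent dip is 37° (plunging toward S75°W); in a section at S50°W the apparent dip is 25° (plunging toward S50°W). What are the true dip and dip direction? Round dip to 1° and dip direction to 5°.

The two traces are lines in the plane: v₁ = (sin 255°·cos 37°, cos 255°·cos 37°, −sin 37°), v₂ = (sin 230°·cos 25°, cos 230°·cos 25°, −sin 25°).
Cross product v₁ × v₂ gives the pole to the plane: n ∝ (-0.263, 0.092, 0.306).
Dip δ = arctan(|n_h|/n_z) = arctan(0.279/0.306) = 42.3°.
Dip direction = azimuth of (n_x, n_y) = atan2(-0.263, 0.092) = 289°.

true dip 42°, dip direction 290°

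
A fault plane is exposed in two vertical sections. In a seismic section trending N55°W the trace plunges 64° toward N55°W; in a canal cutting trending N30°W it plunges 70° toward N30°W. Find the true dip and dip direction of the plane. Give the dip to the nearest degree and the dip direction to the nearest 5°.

Each apparent-dip line lies in the plane. As unit vectors (x east, y north, z up), v₁ plunges 64°→N55°W and v₂ plunges 70°→N30°W.
The plane normal is n = v₁ × v₂ ∝ (-0.030, 0.184, 0.063).
Dip δ = arctan(|n_h|/n_z) = arctan(0.186/0.063) = 71.2°.
The horizontal component of n points toward azimuth atan2(n_x, n_y) = 351°, the dip direction.

true dip 71°, dip direction 350°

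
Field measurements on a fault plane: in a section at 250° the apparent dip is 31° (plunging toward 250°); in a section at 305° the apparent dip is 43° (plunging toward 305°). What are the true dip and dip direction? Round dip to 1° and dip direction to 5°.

Each apparent-dip line lies in the plane. As unit vectors (x east, y north, z up), v₁ plunges 31°→250° and v₂ plunges 43°→305°.
The plane normal is n = v₁ × v₂ ∝ (-0.416, 0.241, 0.514).
Dip δ = arctan(|n_h|/n_z) = arctan(0.481/0.514) = 43.1°.
Dip direction = azimuth of (n_x, n_y) = atan2(-0.416, 0.241) = 300°.

true dip 43°, dip direction 300°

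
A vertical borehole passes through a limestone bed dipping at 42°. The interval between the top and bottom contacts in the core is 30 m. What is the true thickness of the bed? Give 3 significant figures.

22.3 m

True thickness t = h · cos(dip) = 30 × cos 42°
t = 30 × 0.7431 = 22.294 m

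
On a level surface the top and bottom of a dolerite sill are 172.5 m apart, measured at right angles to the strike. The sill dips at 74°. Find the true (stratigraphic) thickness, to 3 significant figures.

166 m

True thickness t = w · sin(dip) = 172.5 × sin 74°
t = 172.5 × 0.9613 = 165.818 m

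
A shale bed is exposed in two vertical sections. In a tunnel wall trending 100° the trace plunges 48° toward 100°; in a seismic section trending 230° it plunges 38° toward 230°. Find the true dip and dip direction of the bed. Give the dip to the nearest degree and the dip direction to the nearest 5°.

true dip 66°, dip direction 160°

Each apparent-dip line lies in the plane. As unit vectors (x east, y north, z up), v₁ plunges 48°→100° and v₂ plunges 38°→230°.
The plane normal is n = v₁ × v₂ ∝ (0.305, -0.854, 0.404).
True dip = arccos(n_z / |n|) = arccos(0.4068) = 66.0°.
Dip direction = atan2(0.305, -0.854) = 160° (azimuth of n's horizontal projection).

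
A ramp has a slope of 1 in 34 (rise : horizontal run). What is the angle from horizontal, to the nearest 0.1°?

tan θ = 1/34 = 0.0294
θ = arctan(0.0294) = 1.68°

1.7°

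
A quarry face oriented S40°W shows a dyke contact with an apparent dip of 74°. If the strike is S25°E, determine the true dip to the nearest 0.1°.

The section is 65° from the strike.
tan δ = tan α / sin β = tan 74° / sin 65° = 3.4874 / 0.9063 = 3.8479
δ = arctan(3.8479) = 75.43°

75.4°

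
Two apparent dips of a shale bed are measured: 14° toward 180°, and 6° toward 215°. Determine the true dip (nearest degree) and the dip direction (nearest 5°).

Represent each trace as a vector plunging at its apparent dip toward its trend (east-north-up frame): v₁ = (0.000, -0.970, -0.242), v₂ = (-0.570, -0.815, -0.105).
The plane normal is n = v₁ × v₂ ∝ (0.096, -0.138, 0.553).
tan δ = √(n_x²+n_y²)/n_z = 0.168/0.553, so δ = 16.9°.
Dip direction = azimuth of (n_x, n_y) = atan2(0.096, -0.138) = 145°.

true dip 17°, dip direction 145°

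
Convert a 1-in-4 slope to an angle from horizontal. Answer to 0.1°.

tan θ = 1/4 = 0.2500
θ = arctan(0.2500) = 14.04°

14.0°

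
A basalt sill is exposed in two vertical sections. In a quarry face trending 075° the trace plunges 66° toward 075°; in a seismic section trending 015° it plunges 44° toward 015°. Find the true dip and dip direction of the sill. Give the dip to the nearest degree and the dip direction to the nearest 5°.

true dip 66°, dip direction 080°

The two traces are lines in the plane: v₁ = (sin 75°·cos 66°, cos 75°·cos 66°, −sin 66°), v₂ = (sin 15°·cos 44°, cos 15°·cos 44°, −sin 44°).
The plane normal is n = v₁ × v₂ ∝ (0.562, 0.103, 0.253).
True dip = arccos(n_z / |n|) = arccos(0.4056) = 66.1°.
Dip direction = azimuth of (n_x, n_y) = atan2(0.562, 0.103) = 80°.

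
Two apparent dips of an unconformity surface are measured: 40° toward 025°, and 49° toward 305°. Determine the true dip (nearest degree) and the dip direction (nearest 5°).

Represent each trace as a vector plunging at its apparent dip toward its trend (east-north-up frame): v₁ = (0.324, 0.694, -0.643), v₂ = (-0.537, 0.376, -0.755).
n = v₁ × v₂ = (-0.282, 0.590, 0.495) (taken with n_z > 0).
True dip = arccos(n_z / |n|) = arccos(0.6036) = 52.9°.
The horizontal component of n points toward azimuth atan2(n_x, n_y) = 334°, the dip direction.

true dip 53°, dip direction 335°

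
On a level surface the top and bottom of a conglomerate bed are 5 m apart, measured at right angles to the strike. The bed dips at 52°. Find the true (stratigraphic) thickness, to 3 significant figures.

3.94 m

True thickness t = w · sin(dip) = 5 × sin 52°
t = 5 × 0.7880 = 3.940 m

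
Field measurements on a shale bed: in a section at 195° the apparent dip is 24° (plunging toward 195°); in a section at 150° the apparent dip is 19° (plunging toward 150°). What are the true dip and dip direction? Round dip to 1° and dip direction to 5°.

true dip 24°, dip direction 190°

The two traces are lines in the plane: v₁ = (sin 195°·cos 24°, cos 195°·cos 24°, −sin 24°), v₂ = (sin 150°·cos 19°, cos 150°·cos 19°, −sin 19°).
n = v₁ × v₂ = (-0.046, -0.269, 0.611) (taken with n_z > 0).
True dip = arccos(n_z / |n|) = arccos(0.9129) = 24.1°.
Dip direction = azimuth of (n_x, n_y) = atan2(-0.046, -0.269) = 190°.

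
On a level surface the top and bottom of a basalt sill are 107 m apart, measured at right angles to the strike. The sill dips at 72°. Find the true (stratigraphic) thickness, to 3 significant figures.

True thickness t = w · sin(dip) = 107 × sin 72°
t = 107 × 0.9511 = 101.763 m

102 m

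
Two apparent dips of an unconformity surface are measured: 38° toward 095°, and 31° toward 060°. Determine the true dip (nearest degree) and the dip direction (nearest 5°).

true dip 38°, dip direction 100°

Each apparent-dip line lies in the plane. As unit vectors (x east, y north, z up), v₁ plunges 38°→095° and v₂ plunges 31°→060°.
The plane normal is n = v₁ × v₂ ∝ (0.299, -0.053, 0.387).
tan δ = √(n_x²+n_y²)/n_z = 0.304/0.387, so δ = 38.1°.
Dip direction = atan2(0.299, -0.053) = 100° (azimuth of n's horizontal projection).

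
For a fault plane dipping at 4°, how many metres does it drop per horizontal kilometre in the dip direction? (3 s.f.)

drop per km = 1000 × tan 4° = 1000 × 0.0699

69.9 m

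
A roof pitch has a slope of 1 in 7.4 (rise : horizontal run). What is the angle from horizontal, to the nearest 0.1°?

tan θ = 1/7.4 = 0.1351
θ = arctan(0.1351) = 7.70°

7.7°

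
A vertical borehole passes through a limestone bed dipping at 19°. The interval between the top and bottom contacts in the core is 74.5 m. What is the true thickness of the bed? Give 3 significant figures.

True thickness t = h · cos(dip) = 74.5 × cos 19°
t = 74.5 × 0.9455 = 70.441 m

70.4 m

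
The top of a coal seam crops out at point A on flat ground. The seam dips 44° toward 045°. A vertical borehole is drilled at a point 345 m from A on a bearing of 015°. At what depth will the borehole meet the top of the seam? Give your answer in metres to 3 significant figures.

289 m

The hole lies 30° from the dip direction, so the down-dip offset is 345 × cos 30° = 298.78 m.
Depth = down-dip offset × tan(dip) = 298.78 × tan 44° = 298.78 × 0.9657
Depth = 288.53 m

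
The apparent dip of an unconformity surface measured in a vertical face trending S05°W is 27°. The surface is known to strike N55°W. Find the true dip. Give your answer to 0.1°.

30.5°

β = acute angle between strike N55°W and section S05°W = 60°.
tan δ = tan α / sin β = tan 27° / sin 60° = 0.5095 / 0.8660 = 0.5883
true dip = arctan 0.5883 = 30.47°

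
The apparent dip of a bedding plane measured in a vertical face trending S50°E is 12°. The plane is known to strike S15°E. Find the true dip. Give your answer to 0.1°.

β = acute angle between strike S15°E and section S50°E = 35°.
tan(true dip) = tan 12° / sin 35° = 0.3706
δ = arctan(0.3706) = 20.33°

20.3°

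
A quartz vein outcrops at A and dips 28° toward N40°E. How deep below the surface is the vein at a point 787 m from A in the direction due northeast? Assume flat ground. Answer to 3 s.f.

417 m

The hole lies 5° from the dip direction, so the down-dip offset is 787 × cos 5° = 784.01 m.
Depth = down-dip offset × tan(dip) = 784.01 × tan 28° = 784.01 × 0.5317
Depth = 416.86 m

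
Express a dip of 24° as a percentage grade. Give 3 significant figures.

grade % = 100 × tan 24° = 100 × 0.4452

44.5%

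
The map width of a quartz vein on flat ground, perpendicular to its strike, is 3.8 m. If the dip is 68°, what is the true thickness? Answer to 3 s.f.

True thickness t = w · sin(dip) = 3.8 × sin 68°
t = 3.8 × 0.9272 = 3.523 m

3.52 m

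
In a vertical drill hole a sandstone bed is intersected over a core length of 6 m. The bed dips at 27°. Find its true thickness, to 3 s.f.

5.35 m

True thickness t = h · cos(dip) = 6 × cos 27°
t = 6 × 0.8910 = 5.346 m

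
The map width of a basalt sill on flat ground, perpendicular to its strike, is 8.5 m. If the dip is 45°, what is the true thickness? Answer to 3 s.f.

6.01 m

True thickness t = w · sin(dip) = 8.5 × sin 45°
t = 8.5 × 0.7071 = 6.010 m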